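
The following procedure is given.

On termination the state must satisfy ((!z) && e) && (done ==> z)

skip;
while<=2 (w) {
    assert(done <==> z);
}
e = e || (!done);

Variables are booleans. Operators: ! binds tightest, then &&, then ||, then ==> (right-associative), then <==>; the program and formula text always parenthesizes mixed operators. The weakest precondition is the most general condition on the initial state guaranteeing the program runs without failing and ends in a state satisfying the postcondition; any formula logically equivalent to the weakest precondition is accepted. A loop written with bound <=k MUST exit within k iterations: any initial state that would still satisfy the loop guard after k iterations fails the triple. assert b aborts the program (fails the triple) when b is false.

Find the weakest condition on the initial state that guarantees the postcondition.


Working backward. After the program, the postcondition ((!z) && e) && (done ==> z) must hold; in canonical form it is (!z) && e && (done ==> z).
Before e := e || (!done): (!z) && (e || (!done)) && (done ==> z)
Before the loop (bound <=2), unroll the exhaustion recursion (WP_0 = exit-now case; WP_j = one more guarded iteration, up to j = 2):
  WP_0: (!w) && (!z) && (e || (!done)) && (done ==> z)
  WP_1: (w ==> ((done <==> z) && (!w) && (!z) && (e || (!done)) && (done ==> z))) && ((!w) ==> ((!z) && (e || (!done)) && (done ==> z)))
  WP_2: (w ==> ((done <==> z) && (w ==> ((done <==> z) && (!w) && (!z) && (e || (!done)) && (done ==> z))) && ((!w) ==> ((!z) && (e || (!done)) && (done ==> z))))) && ((!w) ==> ((!z) && (e || (!done)) && (done ==> z)))
So before the loop: (w ==> ((done <==> z) && (w ==> ((done <==> z) && (!w) && (!z) && (e || (!done)) && (done ==> z))) && ((!w) ==> ((!z) && (e || (!done)) && (done ==> z))))) && ((!w) ==> ((!z) && (e || (!done)) && (done ==> z)))
Before skip: (w ==> ((done <==> z) && (w ==> ((done <==> z) && (!w) && (!z) && (e || (!done)) && (done ==> z))) && ((!w) ==> ((!z) && (e || (!done)) && (done ==> z))))) && ((!w) ==> ((!z) && (e || (!done)) && (done ==> z)))
Answer: WP = (w ==> ((done <==> z) && (w ==> ((done <==> z) && (!w) && (!z) && (e || (!done)) && (done ==> z))) && ((!w) ==> ((!z) && (e || (!done)) && (done ==> z))))) && ((!w) ==> ((!z) && (e || (!done)) && (done ==> z)))


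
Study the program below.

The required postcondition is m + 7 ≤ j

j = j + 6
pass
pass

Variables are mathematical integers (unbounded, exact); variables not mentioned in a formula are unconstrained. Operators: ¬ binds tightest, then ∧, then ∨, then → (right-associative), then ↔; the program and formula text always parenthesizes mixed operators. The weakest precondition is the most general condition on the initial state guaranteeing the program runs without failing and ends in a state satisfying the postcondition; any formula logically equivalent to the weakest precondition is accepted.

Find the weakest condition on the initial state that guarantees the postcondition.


Working backward. After the program, the postcondition m + 7 ≤ j must hold; in canonical form it is m ≤ j - 7.
Before skip: m ≤ j - 7
Before skip: m ≤ j - 7
Before j := j + 6: m ≤ j - 1
Answer: WP = m ≤ j - 1


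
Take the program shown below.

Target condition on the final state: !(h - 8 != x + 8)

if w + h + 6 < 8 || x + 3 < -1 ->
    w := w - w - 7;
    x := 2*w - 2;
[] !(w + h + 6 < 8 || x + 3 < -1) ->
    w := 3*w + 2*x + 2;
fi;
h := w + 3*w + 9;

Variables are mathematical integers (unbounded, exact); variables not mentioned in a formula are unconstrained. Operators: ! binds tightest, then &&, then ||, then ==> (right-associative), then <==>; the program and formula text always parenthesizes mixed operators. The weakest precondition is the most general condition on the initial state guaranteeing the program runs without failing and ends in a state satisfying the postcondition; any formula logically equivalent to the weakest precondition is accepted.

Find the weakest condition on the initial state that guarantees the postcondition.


Working backward. After the program, the postcondition !(h - 8 != x + 8) must hold; in canonical form it is !(h != x + 16).
Before h := w + 3*w + 9: !(4*w != x + 7)
Then branch requires false; else branch requires !(12*w + 7*x != -1).
Before the if: (!(h + w < 2 || x < -4)) && ((!(h + w < 2 || x < -4)) ==> (!(12*w + 7*x != -1)))
Answer: WP = (!(h + w < 2 || x < -4)) && ((!(h + w < 2 || x < -4)) ==> (!(12*w + 7*x != -1)))


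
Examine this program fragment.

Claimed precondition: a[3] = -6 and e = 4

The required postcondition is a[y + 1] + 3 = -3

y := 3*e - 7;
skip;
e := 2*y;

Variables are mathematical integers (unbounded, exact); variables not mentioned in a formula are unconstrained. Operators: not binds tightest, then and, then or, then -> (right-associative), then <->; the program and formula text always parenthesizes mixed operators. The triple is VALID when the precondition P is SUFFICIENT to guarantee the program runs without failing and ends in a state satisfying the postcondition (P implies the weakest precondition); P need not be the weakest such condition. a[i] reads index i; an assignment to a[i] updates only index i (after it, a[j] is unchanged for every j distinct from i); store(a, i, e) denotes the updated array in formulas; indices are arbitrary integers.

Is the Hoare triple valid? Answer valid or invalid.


Working backward. After the program, the postcondition a[y + 1] + 3 = -3 must hold; in canonical form it is a[y + 1] = -6.
Before e := 2*y: a[y + 1] = -6
Before skip: a[y + 1] = -6
Before y := 3*e - 7: a[3*e - 6] = -6
The weakest precondition is a[3*e - 6] = -6.
Check whether a[3] = -6 and e = 4 implies it.
Countermodel: at the initial state a = {[3] = -6, [6] = 2, elsewhere -6}, e = 4, the precondition holds but the weakest precondition fails.
Answer: invalid


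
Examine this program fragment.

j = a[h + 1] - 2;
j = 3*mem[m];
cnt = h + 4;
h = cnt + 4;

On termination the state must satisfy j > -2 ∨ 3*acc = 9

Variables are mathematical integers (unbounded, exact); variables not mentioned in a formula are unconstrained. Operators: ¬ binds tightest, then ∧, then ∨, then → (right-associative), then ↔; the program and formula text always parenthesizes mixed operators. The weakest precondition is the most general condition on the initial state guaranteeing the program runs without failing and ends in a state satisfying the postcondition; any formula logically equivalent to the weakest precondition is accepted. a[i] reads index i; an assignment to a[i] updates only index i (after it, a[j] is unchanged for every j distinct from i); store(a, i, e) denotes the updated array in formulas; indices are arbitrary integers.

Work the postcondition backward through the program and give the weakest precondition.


Working backward. After the program, j > -2 ∨ 3*acc = 9 must hold.
Before h := cnt + 4: j > -2 ∨ 3*acc = 9
Before cnt := h + 4: j > -2 ∨ 3*acc = 9
Before j := 3*mem[m]: 3*mem[m] > -2 ∨ 3*acc = 9
Before j := a[h + 1] - 2: 3*mem[m] > -2 ∨ 3*acc = 9
Answer: WP = 3*mem[m] > -2 ∨ 3*acc = 9


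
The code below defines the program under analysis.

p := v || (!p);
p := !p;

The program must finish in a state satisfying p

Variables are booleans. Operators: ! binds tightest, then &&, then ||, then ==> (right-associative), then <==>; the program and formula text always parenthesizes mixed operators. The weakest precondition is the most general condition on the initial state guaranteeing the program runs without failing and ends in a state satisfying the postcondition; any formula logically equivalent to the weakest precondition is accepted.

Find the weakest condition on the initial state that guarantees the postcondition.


Working backward. After the program, p must hold.
Before p := !p: !p
Before p := v || (!p): !(v || (!p))
Answer: WP = !(v || (!p))


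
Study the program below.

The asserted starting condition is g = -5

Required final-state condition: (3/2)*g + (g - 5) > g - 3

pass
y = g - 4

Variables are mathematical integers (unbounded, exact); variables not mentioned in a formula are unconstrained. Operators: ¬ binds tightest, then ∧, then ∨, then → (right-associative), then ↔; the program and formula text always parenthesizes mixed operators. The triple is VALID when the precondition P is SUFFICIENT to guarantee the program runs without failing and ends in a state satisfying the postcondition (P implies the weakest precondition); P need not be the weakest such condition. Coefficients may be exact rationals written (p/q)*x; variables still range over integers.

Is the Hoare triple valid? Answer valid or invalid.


Working backward. After the program, the postcondition (3/2)*g + (g - 5) > g - 3 must hold; in canonical form it is (3/2)*g > 2.
Before y := g - 4: (3/2)*g > 2
Before skip: (3/2)*g > 2
The weakest precondition is (3/2)*g > 2.
Check whether g = -5 implies it.
Countermodel: at the initial state g = -5, the precondition holds but the weakest precondition fails.
Answer: invalid


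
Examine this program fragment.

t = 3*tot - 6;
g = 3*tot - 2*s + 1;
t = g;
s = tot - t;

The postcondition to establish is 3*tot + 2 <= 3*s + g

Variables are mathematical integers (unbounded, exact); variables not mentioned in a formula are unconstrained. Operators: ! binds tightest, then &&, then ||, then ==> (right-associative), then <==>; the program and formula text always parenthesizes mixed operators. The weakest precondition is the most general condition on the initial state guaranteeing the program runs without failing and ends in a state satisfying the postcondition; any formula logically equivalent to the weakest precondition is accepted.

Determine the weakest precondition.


Working backward. After the program, the postcondition 3*tot + 2 <= 3*s + g must hold; in canonical form it is 3*tot <= g + 3*s - 2.
Before s := tot - t: 3*t <= g - 2
Before t := g: 2*g <= -2
Before g := 3*tot - 2*s + 1: 6*tot <= 4*s - 4
Before t := 3*tot - 6: 6*tot <= 4*s - 4
Answer: WP = 6*tot <= 4*s - 4


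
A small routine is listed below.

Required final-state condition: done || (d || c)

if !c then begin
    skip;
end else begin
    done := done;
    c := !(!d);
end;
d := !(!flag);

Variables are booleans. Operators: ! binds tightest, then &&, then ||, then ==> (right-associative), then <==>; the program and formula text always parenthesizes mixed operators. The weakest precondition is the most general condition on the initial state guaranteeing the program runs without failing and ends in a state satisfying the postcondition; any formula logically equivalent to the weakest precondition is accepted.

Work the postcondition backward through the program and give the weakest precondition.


Working backward. After the program, the postcondition done || (d || c) must hold; in canonical form it is done || d || c.
Before d := !(!flag): done || flag || c
Then branch requires done || flag || c; else branch requires done || flag || d.
Before the if: ((!c) ==> (done || flag || c)) && (c ==> (done || flag || d))
Answer: WP = ((!c) ==> (done || flag || c)) && (c ==> (done || flag || d))


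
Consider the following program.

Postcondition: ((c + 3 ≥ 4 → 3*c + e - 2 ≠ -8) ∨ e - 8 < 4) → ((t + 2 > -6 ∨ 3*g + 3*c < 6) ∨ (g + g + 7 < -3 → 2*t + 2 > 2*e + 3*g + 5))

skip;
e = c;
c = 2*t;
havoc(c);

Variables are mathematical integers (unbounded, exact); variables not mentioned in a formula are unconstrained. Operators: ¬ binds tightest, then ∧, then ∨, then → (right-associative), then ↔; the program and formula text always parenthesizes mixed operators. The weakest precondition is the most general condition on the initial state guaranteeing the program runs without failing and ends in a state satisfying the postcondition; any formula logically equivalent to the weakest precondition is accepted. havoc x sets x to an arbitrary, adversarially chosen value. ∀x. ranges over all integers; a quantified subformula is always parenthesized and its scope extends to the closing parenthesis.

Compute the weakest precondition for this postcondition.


Working backward. After the program, the postcondition ((c + 3 ≥ 4 → 3*c + e - 2 ≠ -8) ∨ e - 8 < 4) → ((t + 2 > -6 ∨ 3*g + 3*c < 6) ∨ (g + g + 7 < -3 → 2*t + 2 > 2*e + 3*g + 5)) must hold; in canonical form it is ((c ≥ 1 → 3*c + e ≠ -6) ∨ e < 12) → (t > -8 ∨ 3*c + 3*g < 6 ∨ (2*g < -10 → 2*t > 2*e + 3*g + 3)).
Before havoc c: ∀c_1. (((c_1 ≥ 1 → 3*c_1 + e ≠ -6) ∨ e < 12) → (t > -8 ∨ 3*c_1 + 3*g < 6 ∨ (2*g < -10 → 2*t > 2*e + 3*g + 3)))
Before c := 2*t: ∀c_1. (((c_1 ≥ 1 → 3*c_1 + e ≠ -6) ∨ e < 12) → (t > -8 ∨ 3*c_1 + 3*g < 6 ∨ (2*g < -10 → 2*t > 2*e + 3*g + 3)))
Before e := c: ∀c_1. (((c_1 ≥ 1 → c + 3*c_1 ≠ -6) ∨ c < 12) → (t > -8 ∨ 3*c_1 + 3*g < 6 ∨ (2*g < -10 → 2*t > 2*c + 3*g + 3)))
Before skip: ∀c_1. (((c_1 ≥ 1 → c + 3*c_1 ≠ -6) ∨ c < 12) → (t > -8 ∨ 3*c_1 + 3*g < 6 ∨ (2*g < -10 → 2*t > 2*c + 3*g + 3)))
Answer: WP = ∀c_1. (((c_1 ≥ 1 → c + 3*c_1 ≠ -6) ∨ c < 12) → (t > -8 ∨ 3*c_1 + 3*g < 6 ∨ (2*g < -10 → 2*t > 2*c + 3*g + 3)))


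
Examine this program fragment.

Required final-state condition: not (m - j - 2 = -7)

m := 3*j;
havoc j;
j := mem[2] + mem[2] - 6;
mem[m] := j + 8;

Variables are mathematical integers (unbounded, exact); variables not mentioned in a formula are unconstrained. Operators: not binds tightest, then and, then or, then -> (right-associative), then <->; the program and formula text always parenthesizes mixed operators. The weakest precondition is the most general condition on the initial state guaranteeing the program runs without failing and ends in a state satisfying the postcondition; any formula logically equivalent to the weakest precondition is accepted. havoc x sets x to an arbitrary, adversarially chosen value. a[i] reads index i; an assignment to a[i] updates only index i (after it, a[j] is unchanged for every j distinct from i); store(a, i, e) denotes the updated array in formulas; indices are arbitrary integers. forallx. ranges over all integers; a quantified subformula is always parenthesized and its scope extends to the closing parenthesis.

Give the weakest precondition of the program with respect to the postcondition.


Working backward. After the program, the postcondition not (m - j - 2 = -7) must hold; in canonical form it is not (m = j - 5).
Before mem[m] := j + 8: not (m = j - 5)
Before j := mem[2] + mem[2] - 6: not (m = 2*mem[2] - 11)
Before havoc j: not (m = 2*mem[2] - 11)
Before m := 3*j: not (3*j = 2*mem[2] - 11)
Answer: WP = not (3*j = 2*mem[2] - 11)


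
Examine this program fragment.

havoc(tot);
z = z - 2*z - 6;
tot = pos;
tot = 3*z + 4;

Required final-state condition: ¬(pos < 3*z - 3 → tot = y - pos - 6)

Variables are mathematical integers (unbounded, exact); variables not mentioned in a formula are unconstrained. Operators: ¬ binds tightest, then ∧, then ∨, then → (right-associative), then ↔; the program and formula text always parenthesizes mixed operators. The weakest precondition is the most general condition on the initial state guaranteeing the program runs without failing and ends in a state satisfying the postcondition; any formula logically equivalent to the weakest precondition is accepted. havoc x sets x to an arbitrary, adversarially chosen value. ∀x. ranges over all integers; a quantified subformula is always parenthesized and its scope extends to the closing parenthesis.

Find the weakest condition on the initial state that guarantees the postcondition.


Working backward. After the program, the postcondition ¬(pos < 3*z - 3 → tot = y - pos - 6) must hold; in canonical form it is ¬(pos < 3*z - 3 → pos + tot = y - 6).
Before tot := 3*z + 4: ¬(pos < 3*z - 3 → pos + 3*z = y - 10)
Before tot := pos: ¬(pos < 3*z - 3 → pos + 3*z = y - 10)
Before z := z - 2*z - 6: ¬(pos + 3*z < -21 → pos = y + 3*z + 8)
Before havoc tot: ¬(pos + 3*z < -21 → pos = y + 3*z + 8)
Answer: WP = ¬(pos + 3*z < -21 → pos = y + 3*z + 8)


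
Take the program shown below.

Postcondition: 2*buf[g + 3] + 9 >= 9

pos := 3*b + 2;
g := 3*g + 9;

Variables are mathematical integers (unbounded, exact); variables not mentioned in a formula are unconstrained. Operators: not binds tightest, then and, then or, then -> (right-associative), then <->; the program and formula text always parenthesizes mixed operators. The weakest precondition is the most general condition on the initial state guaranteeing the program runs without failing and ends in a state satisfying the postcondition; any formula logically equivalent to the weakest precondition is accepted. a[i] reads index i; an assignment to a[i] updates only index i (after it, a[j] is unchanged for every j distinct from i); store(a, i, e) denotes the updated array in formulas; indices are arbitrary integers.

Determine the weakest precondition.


Working backward. After the program, the postcondition 2*buf[g + 3] + 9 >= 9 must hold; in canonical form it is 2*buf[g + 3] >= 0.
Before g := 3*g + 9: 2*buf[3*g + 12] >= 0
Before pos := 3*b + 2: 2*buf[3*g + 12] >= 0
Answer: WP = 2*buf[3*g + 12] >= 0


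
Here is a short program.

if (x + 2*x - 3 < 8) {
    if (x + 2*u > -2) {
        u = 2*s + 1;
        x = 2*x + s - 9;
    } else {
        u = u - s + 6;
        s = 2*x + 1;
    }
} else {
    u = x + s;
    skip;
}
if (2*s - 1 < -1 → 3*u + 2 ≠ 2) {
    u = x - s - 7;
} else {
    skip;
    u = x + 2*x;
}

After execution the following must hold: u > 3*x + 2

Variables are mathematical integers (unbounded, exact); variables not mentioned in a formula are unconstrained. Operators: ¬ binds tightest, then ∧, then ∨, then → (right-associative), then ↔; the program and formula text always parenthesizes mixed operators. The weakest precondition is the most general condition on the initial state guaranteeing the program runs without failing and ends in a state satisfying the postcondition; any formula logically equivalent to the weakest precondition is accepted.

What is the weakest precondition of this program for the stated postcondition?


Working backward. After the program, u > 3*x + 2 must hold.
Then branch requires s + 2*x < -9; else branch requires false.
Before the if: ((2*s < 0 → 3*u ≠ 0) → s + 2*x < -9) ∧ (2*s < 0 → 3*u ≠ 0)
Then branch requires (2*u + x > -2 → (((2*s < 0 → 6*s ≠ -3) → 3*s + 4*x < 9) ∧ (2*s < 0 → 6*s ≠ -3))) ∧ ((¬(2*u + x > -2)) → (((4*x < -2 → 3*u ≠ 3*s - 18) → 4*x < -10) ∧ (4*x < -2 → 3*u ≠ 3*s - 18))); else branch requires ((2*s < 0 → 3*s + 3*x ≠ 0) → s + 2*x < -9) ∧ (2*s < 0 → 3*s + 3*x ≠ 0).
Before the if: (3*x < 11 → ((2*u + x > -2 → (((2*s < 0 → 6*s ≠ -3) → 3*s + 4*x < 9) ∧ (2*s < 0 → 6*s ≠ -3))) ∧ ((¬(2*u + x > -2)) → (((4*x < -2 → 3*u ≠ 3*s - 18) → 4*x < -10) ∧ (4*x < -2 → 3*u ≠ 3*s - 18))))) ∧ ((¬(3*x < 11)) → (((2*s < 0 → 3*s + 3*x ≠ 0) → s + 2*x < -9) ∧ (2*s < 0 → 3*s + 3*x ≠ 0)))
Answer: WP = (3*x < 11 → ((2*u + x > -2 → (((2*s < 0 → 6*s ≠ -3) → 3*s + 4*x < 9) ∧ (2*s < 0 → 6*s ≠ -3))) ∧ ((¬(2*u + x > -2)) → (((4*x < -2 → 3*u ≠ 3*s - 18) → 4*x < -10) ∧ (4*x < -2 → 3*u ≠ 3*s - 18))))) ∧ ((¬(3*x < 11)) → (((2*s < 0 → 3*s + 3*x ≠ 0) → s + 2*x < -9) ∧ (2*s < 0 → 3*s + 3*x ≠ 0)))


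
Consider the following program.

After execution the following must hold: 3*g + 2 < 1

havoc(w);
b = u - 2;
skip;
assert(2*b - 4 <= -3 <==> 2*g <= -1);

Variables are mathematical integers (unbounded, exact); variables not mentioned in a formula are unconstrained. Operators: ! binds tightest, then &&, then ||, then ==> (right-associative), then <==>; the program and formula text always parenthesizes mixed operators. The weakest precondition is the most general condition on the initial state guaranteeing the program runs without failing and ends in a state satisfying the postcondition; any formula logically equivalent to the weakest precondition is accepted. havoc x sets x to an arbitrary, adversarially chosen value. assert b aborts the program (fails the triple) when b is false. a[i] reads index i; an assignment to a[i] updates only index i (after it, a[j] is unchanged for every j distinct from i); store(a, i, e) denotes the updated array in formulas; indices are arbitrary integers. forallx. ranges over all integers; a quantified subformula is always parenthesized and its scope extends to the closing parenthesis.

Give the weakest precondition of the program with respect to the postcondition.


Working backward. After the program, the postcondition 3*g + 2 < 1 must hold; in canonical form it is 3*g < -1.
Before assert 2*b - 4 <= -3 <==> 2*g <= -1: (2*b <= 1 <==> 2*g <= -1) && 3*g < -1
Before skip: (2*b <= 1 <==> 2*g <= -1) && 3*g < -1
Before b := u - 2: (2*u <= 5 <==> 2*g <= -1) && 3*g < -1
Before havoc w: (2*u <= 5 <==> 2*g <= -1) && 3*g < -1
Answer: WP = (2*u <= 5 <==> 2*g <= -1) && 3*g < -1


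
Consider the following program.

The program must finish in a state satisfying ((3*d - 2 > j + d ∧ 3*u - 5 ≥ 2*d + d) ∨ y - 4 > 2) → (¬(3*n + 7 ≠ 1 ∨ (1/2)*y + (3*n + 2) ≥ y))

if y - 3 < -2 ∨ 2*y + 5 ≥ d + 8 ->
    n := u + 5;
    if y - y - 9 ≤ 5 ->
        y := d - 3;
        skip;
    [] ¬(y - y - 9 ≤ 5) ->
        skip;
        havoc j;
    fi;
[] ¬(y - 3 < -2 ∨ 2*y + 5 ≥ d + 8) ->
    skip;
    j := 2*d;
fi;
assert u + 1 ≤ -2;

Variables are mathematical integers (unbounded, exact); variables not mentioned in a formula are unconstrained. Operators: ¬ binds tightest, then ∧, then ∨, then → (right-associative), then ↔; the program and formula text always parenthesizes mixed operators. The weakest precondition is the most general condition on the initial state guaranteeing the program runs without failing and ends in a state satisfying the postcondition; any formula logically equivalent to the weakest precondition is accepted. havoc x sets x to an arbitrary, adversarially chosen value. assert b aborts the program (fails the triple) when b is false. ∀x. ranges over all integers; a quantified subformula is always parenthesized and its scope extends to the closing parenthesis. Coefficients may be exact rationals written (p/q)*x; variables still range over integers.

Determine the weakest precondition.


Working backward. After the program, the postcondition ((3*d - 2 > j + d ∧ 3*u - 5 ≥ 2*d + d) ∨ y - 4 > 2) → (¬(3*n + 7 ≠ 1 ∨ (1/2)*y + (3*n + 2) ≥ y)) must hold; in canonical form it is ((2*d > j + 2 ∧ 3*u ≥ 3*d + 5) ∨ y > 6) → (¬(3*n ≠ -6 ∨ 3*n ≥ (1/2)*y - 2)).
Before assert u + 1 ≤ -2: u ≤ -3 ∧ (((2*d > j + 2 ∧ 3*u ≥ 3*d + 5) ∨ y > 6) → (¬(3*n ≠ -6 ∨ 3*n ≥ (1/2)*y - 2)))
Then branch requires u ≤ -3 ∧ (((2*d > j + 2 ∧ 3*u ≥ 3*d + 5) ∨ d > 9) → (¬(3*u ≠ -21 ∨ 3*u ≥ (1/2)*d - 37/2))); else branch requires u ≤ -3 ∧ (y > 6 → (¬(3*n ≠ -6 ∨ 3*n ≥ (1/2)*y - 2))).
Before the if: ((y < 1 ∨ 2*y ≥ d + 3) → (u ≤ -3 ∧ (((2*d > j + 2 ∧ 3*u ≥ 3*d + 5) ∨ d > 9) → (¬(3*u ≠ -21 ∨ 3*u ≥ (1/2)*d - 37/2))))) ∧ ((¬(y < 1 ∨ 2*y ≥ d + 3)) → (u ≤ -3 ∧ (y > 6 → (¬(3*n ≠ -6 ∨ 3*n ≥ (1/2)*y - 2)))))
Answer: WP = ((y < 1 ∨ 2*y ≥ d + 3) → (u ≤ -3 ∧ (((2*d > j + 2 ∧ 3*u ≥ 3*d + 5) ∨ d > 9) → (¬(3*u ≠ -21 ∨ 3*u ≥ (1/2)*d - 37/2))))) ∧ ((¬(y < 1 ∨ 2*y ≥ d + 3)) → (u ≤ -3 ∧ (y > 6 → (¬(3*n ≠ -6 ∨ 3*n ≥ (1/2)*y - 2)))))


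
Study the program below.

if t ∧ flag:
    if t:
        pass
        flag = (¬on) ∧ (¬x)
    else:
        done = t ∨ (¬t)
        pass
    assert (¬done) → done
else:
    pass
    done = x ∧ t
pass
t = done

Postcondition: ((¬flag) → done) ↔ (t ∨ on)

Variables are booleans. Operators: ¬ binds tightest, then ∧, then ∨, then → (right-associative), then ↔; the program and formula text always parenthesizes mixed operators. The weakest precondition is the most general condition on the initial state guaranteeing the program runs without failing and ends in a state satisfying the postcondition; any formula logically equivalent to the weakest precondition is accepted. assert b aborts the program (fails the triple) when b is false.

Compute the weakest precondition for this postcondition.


Working backward. After the program, ((¬flag) → done) ↔ (t ∨ on) must hold.
Before t := done: ((¬flag) → done) ↔ (done ∨ on)
Before skip: ((¬flag) → done) ↔ (done ∨ on)
Then branch requires t → (((¬done) → done) ∧ (((¬((¬on) ∧ (¬x))) → done) ↔ (done ∨ on))); else branch requires ((¬flag) → (x ∧ t)) ↔ ((x ∧ t) ∨ on).
Before the if: ((t ∧ flag) → (t → (((¬done) → done) ∧ (((¬((¬on) ∧ (¬x))) → done) ↔ (done ∨ on))))) ∧ ((¬(t ∧ flag)) → (((¬flag) → (x ∧ t)) ↔ ((x ∧ t) ∨ on)))
Answer: WP = ((t ∧ flag) → (t → (((¬done) → done) ∧ (((¬((¬on) ∧ (¬x))) → done) ↔ (done ∨ on))))) ∧ ((¬(t ∧ flag)) → (((¬flag) → (x ∧ t)) ↔ ((x ∧ t) ∨ on)))


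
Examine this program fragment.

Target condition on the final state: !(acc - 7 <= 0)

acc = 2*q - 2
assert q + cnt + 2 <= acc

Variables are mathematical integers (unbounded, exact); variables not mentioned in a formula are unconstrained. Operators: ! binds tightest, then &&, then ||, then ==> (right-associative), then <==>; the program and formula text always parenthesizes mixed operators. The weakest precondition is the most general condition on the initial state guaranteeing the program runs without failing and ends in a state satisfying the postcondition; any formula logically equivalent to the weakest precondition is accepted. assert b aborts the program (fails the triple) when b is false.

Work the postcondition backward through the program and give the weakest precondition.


Working backward. After the program, the postcondition !(acc - 7 <= 0) must hold; in canonical form it is !(acc <= 7).
Before assert q + cnt + 2 <= acc: cnt + q <= acc - 2 && (!(acc <= 7))
Before acc := 2*q - 2: cnt <= q - 4 && (!(2*q <= 9))
Answer: WP = cnt <= q - 4 && (!(2*q <= 9))


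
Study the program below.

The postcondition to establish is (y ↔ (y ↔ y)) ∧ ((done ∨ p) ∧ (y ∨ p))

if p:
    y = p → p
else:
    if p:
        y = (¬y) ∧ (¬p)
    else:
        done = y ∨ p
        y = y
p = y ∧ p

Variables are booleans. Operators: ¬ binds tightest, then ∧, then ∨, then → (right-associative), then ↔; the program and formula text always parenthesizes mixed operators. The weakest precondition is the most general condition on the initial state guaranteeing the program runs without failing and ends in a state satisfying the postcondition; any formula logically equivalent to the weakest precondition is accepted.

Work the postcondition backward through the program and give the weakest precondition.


Working backward. After the program, the postcondition (y ↔ (y ↔ y)) ∧ ((done ∨ p) ∧ (y ∨ p)) must hold; in canonical form it is y ∧ (done ∨ p) ∧ (y ∨ p).
Before p := y ∧ p: y ∧ (done ∨ (y ∧ p)) ∧ (y ∨ (y ∧ p))
Then branch requires done ∨ p; else branch requires (p → ((¬y) ∧ (¬p) ∧ done)) ∧ ((¬p) → (y ∧ (y ∨ p ∨ (y ∧ p)) ∧ (y ∨ (y ∧ p)))).
Before the if: (p → (done ∨ p)) ∧ ((¬p) → ((p → ((¬y) ∧ (¬p) ∧ done)) ∧ ((¬p) → (y ∧ (y ∨ p ∨ (y ∧ p)) ∧ (y ∨ (y ∧ p))))))
Answer: WP = (p → (done ∨ p)) ∧ ((¬p) → ((p → ((¬y) ∧ (¬p) ∧ done)) ∧ ((¬p) → (y ∧ (y ∨ p ∨ (y ∧ p)) ∧ (y ∨ (y ∧ p))))))


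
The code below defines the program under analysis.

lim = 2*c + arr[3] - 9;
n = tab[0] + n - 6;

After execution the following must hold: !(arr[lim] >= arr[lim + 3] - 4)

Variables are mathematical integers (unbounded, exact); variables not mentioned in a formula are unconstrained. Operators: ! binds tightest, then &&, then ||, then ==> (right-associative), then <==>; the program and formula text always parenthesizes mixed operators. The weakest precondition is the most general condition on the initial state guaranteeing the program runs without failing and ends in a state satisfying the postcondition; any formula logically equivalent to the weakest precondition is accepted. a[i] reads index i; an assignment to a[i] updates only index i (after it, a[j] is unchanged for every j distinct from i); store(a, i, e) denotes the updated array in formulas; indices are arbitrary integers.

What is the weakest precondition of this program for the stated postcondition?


Working backward. After the program, !(arr[lim] >= arr[lim + 3] - 4) must hold.
Before n := tab[0] + n - 6: !(arr[lim] >= arr[lim + 3] - 4)
Before lim := 2*c + arr[3] - 9: !(arr[arr[3] + 2*c - 9] >= arr[arr[3] + 2*c - 6] - 4)
Answer: WP = !(arr[arr[3] + 2*c - 9] >= arr[arr[3] + 2*c - 6] - 4)


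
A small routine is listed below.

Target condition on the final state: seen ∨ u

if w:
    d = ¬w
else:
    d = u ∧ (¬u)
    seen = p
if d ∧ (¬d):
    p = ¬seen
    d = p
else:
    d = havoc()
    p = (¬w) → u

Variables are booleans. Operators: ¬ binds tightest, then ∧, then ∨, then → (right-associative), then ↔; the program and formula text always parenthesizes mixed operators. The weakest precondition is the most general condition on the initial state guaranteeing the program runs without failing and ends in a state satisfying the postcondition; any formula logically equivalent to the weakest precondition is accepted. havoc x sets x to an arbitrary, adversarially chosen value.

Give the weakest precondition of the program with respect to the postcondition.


Working backward. After the program, seen ∨ u must hold.
Then branch requires seen ∨ u; else branch requires seen ∨ u.
Before the if: seen ∨ u
Then branch requires seen ∨ u; else branch requires p ∨ u.
Before the if: (w → (seen ∨ u)) ∧ ((¬w) → (p ∨ u))
Answer: WP = (w → (seen ∨ u)) ∧ ((¬w) → (p ∨ u))


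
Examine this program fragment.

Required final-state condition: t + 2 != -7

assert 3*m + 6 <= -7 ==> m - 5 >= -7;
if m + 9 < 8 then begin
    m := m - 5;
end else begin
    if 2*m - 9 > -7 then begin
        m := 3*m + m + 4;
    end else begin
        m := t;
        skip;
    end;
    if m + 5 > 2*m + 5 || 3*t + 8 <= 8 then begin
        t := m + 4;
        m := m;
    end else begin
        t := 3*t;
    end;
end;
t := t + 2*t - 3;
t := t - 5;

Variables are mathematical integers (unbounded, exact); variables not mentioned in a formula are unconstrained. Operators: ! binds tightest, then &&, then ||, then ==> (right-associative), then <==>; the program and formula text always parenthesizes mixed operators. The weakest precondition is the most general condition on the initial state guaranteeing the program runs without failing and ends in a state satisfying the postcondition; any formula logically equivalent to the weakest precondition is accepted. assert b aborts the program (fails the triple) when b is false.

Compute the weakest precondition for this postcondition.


Working backward. After the program, the postcondition t + 2 != -7 must hold; in canonical form it is t != -9.
Before t := t - 5: t != -4
Before t := t + 2*t - 3: 3*t != -1
Then branch requires 3*t != -1; else branch requires (2*m > 2 ==> (((4*m < -4 || 3*t <= 0) ==> 12*m != -25) && ((!(4*m < -4 || 3*t <= 0)) ==> 9*t != -1))) && ((!(2*m > 2)) ==> (((t < 0 || 3*t <= 0) ==> 3*t != -13) && ((!(t < 0 || 3*t <= 0)) ==> 9*t != -1))).
Before the if: (m < -1 ==> 3*t != -1) && ((!(m < -1)) ==> ((2*m > 2 ==> (((4*m < -4 || 3*t <= 0) ==> 12*m != -25) && ((!(4*m < -4 || 3*t <= 0)) ==> 9*t != -1))) && ((!(2*m > 2)) ==> (((t < 0 || 3*t <= 0) ==> 3*t != -13) && ((!(t < 0 || 3*t <= 0)) ==> 9*t != -1)))))
Before assert 3*m + 6 <= -7 ==> m - 5 >= -7: (3*m <= -13 ==> m >= -2) && (m < -1 ==> 3*t != -1) && ((!(m < -1)) ==> ((2*m > 2 ==> (((4*m < -4 || 3*t <= 0) ==> 12*m != -25) && ((!(4*m < -4 || 3*t <= 0)) ==> 9*t != -1))) && ((!(2*m > 2)) ==> (((t < 0 || 3*t <= 0) ==> 3*t != -13) && ((!(t < 0 || 3*t <= 0)) ==> 9*t != -1)))))
Answer: WP = (3*m <= -13 ==> m >= -2) && (m < -1 ==> 3*t != -1) && ((!(m < -1)) ==> ((2*m > 2 ==> (((4*m < -4 || 3*t <= 0) ==> 12*m != -25) && ((!(4*m < -4 || 3*t <= 0)) ==> 9*t != -1))) && ((!(2*m > 2)) ==> (((t < 0 || 3*t <= 0) ==> 3*t != -13) && ((!(t < 0 || 3*t <= 0)) ==> 9*t != -1)))))


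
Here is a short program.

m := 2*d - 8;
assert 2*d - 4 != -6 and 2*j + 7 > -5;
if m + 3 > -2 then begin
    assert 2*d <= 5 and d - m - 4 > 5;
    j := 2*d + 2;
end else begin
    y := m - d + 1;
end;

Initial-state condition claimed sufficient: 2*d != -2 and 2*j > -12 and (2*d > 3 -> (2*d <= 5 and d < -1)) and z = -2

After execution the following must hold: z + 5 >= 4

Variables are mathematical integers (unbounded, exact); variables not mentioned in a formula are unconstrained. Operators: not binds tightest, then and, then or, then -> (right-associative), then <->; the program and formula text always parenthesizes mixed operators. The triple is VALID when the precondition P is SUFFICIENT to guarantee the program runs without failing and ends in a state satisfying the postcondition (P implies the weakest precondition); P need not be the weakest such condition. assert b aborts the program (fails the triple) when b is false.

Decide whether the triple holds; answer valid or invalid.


Working backward. After the program, the postcondition z + 5 >= 4 must hold; in canonical form it is z >= -1.
Then branch requires 2*d <= 5 and d > m + 9 and z >= -1; else branch requires z >= -1.
Before the if: (m > -5 -> (2*d <= 5 and d > m + 9 and z >= -1)) and ((not (m > -5)) -> z >= -1)
Before assert 2*d - 4 != -6 and 2*j + 7 > -5: 2*d != -2 and 2*j > -12 and (m > -5 -> (2*d <= 5 and d > m + 9 and z >= -1)) and ((not (m > -5)) -> z >= -1)
Before m := 2*d - 8: 2*d != -2 and 2*j > -12 and (2*d > 3 -> (2*d <= 5 and d < -1 and z >= -1)) and ((not (2*d > 3)) -> z >= -1)
The weakest precondition is 2*d != -2 and 2*j > -12 and (2*d > 3 -> (2*d <= 5 and d < -1 and z >= -1)) and ((not (2*d > 3)) -> z >= -1).
Check whether 2*d != -2 and 2*j > -12 and (2*d > 3 -> (2*d <= 5 and d < -1)) and z = -2 implies it.
Countermodel: at the initial state d = 0, j = -5, z = -2, the precondition holds but the weakest precondition fails.
Answer: invalid


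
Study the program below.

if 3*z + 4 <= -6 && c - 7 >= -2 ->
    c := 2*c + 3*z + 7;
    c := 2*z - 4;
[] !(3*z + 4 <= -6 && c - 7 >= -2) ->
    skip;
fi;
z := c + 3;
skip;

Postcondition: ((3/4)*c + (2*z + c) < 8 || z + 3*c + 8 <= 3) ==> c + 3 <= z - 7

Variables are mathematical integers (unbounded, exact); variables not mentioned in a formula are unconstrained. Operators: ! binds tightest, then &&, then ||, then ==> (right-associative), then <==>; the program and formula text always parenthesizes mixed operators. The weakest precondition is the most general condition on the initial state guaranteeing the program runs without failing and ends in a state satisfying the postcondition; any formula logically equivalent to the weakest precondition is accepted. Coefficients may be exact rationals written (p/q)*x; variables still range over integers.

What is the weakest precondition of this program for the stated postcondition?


Working backward. After the program, the postcondition ((3/4)*c + (2*z + c) < 8 || z + 3*c + 8 <= 3) ==> c + 3 <= z - 7 must hold; in canonical form it is ((7/4)*c + 2*z < 8 || 3*c + z <= -5) ==> c <= z - 10.
Before skip: ((7/4)*c + 2*z < 8 || 3*c + z <= -5) ==> c <= z - 10
Before z := c + 3: !((15/4)*c < 2 || 4*c <= -8)
Then branch requires !((15/2)*z < 17 || 8*z <= 8); else branch requires !((15/4)*c < 2 || 4*c <= -8).
Before the if: ((3*z <= -10 && c >= 5) ==> (!((15/2)*z < 17 || 8*z <= 8))) && ((!(3*z <= -10 && c >= 5)) ==> (!((15/4)*c < 2 || 4*c <= -8)))
Answer: WP = ((3*z <= -10 && c >= 5) ==> (!((15/2)*z < 17 || 8*z <= 8))) && ((!(3*z <= -10 && c >= 5)) ==> (!((15/4)*c < 2 || 4*c <= -8)))


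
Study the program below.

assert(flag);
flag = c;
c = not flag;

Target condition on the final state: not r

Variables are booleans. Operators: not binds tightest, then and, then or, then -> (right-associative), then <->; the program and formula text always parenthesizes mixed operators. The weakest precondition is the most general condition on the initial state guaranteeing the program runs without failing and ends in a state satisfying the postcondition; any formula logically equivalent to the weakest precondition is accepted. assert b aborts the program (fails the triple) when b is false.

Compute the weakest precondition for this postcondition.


Working backward. After the program, not r must hold.
Before c := not flag: not r
Before flag := c: not r
Before assert flag: flag and (not r)
Answer: WP = flag and (not r)


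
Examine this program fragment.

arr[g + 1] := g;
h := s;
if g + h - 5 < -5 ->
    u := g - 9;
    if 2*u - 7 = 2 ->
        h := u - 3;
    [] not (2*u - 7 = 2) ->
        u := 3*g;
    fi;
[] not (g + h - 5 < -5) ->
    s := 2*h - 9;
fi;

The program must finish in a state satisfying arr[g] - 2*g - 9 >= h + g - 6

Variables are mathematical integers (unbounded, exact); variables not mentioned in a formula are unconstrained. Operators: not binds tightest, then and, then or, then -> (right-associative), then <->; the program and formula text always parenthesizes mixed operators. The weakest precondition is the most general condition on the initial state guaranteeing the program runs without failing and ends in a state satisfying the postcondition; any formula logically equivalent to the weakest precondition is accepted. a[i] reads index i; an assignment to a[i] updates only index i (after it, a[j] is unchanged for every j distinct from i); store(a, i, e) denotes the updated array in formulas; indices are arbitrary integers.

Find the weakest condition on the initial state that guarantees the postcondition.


Working backward. After the program, the postcondition arr[g] - 2*g - 9 >= h + g - 6 must hold; in canonical form it is arr[g] >= 3*g + h + 3.
Then branch requires (2*g = 27 -> arr[g] >= 4*g - 9) and ((not (2*g = 27)) -> arr[g] >= 3*g + h + 3); else branch requires arr[g] >= 3*g + h + 3.
Before the if: (g + h < 0 -> ((2*g = 27 -> arr[g] >= 4*g - 9) and ((not (2*g = 27)) -> arr[g] >= 3*g + h + 3))) and ((not (g + h < 0)) -> arr[g] >= 3*g + h + 3)
Before h := s: (g + s < 0 -> ((2*g = 27 -> arr[g] >= 4*g - 9) and ((not (2*g = 27)) -> arr[g] >= 3*g + s + 3))) and ((not (g + s < 0)) -> arr[g] >= 3*g + s + 3)
Before arr[g + 1] := g: (g + s < 0 -> ((2*g = 27 -> store(arr, g + 1, g)[g] >= 4*g - 9) and ((not (2*g = 27)) -> store(arr, g + 1, g)[g] >= 3*g + s + 3))) and ((not (g + s < 0)) -> store(arr, g + 1, g)[g] >= 3*g + s + 3)
Answer: WP = (g + s < 0 -> ((2*g = 27 -> store(arr, g + 1, g)[g] >= 4*g - 9) and ((not (2*g = 27)) -> store(arr, g + 1, g)[g] >= 3*g + s + 3))) and ((not (g + s < 0)) -> store(arr, g + 1, g)[g] >= 3*g + s + 3)


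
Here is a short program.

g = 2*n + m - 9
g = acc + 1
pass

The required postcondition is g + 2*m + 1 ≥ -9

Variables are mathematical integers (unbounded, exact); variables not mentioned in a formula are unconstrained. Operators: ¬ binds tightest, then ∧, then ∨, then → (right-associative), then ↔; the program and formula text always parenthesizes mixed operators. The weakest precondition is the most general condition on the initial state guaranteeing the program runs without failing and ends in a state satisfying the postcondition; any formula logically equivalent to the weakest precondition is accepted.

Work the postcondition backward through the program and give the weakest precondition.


Working backward. After the program, the postcondition g + 2*m + 1 ≥ -9 must hold; in canonical form it is g + 2*m ≥ -10.
Before skip: g + 2*m ≥ -10
Before g := acc + 1: acc + 2*m ≥ -11
Before g := 2*n + m - 9: acc + 2*m ≥ -11
Answer: WP = acc + 2*m ≥ -11


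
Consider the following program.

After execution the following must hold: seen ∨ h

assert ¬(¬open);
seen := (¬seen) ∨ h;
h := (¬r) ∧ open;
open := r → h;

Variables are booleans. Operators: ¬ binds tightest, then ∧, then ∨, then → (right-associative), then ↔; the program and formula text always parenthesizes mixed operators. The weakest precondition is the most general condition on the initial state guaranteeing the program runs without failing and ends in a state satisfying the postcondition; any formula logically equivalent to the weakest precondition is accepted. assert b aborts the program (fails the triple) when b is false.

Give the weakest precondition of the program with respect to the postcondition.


Working backward. After the program, seen ∨ h must hold.
Before open := r → h: seen ∨ h
Before h := (¬r) ∧ open: seen ∨ ((¬r) ∧ open)
Before seen := (¬seen) ∨ h: (¬seen) ∨ h ∨ ((¬r) ∧ open)
Before assert ¬(¬open): open ∧ ((¬seen) ∨ h ∨ ((¬r) ∧ open))
Answer: WP = open ∧ ((¬seen) ∨ h ∨ ((¬r) ∧ open))
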